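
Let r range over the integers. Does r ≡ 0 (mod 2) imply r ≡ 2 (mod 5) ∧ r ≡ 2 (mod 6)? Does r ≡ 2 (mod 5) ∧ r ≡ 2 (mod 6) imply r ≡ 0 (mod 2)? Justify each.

(⇒) fails; (⇐) holds.

(⟸) If r ≡ 2 (mod 5) and r ≡ 2 (mod 6), then by the Chinese remainder theorem r ≡ 2 (mod 30). Since 2 ≡ 0 (mod 2) and 2 ∣ 30, we get r ≡ 0 (mod 2).

(⟹) This fails: r = 0 gives 0 ≡ 0 (mod 2) but 0 ≡ 0 (mod 5), so the conjunction on the right does not hold.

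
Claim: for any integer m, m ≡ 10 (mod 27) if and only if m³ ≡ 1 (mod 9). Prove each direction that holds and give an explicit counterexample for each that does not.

(←) This fails: take m = 1. Then 1³ = 1 ≡ 1 (mod 9), yet 1 ≡ 1 (mod 27), not 10.

(→) Suppose m ≡ 10 (mod 27). Then m³ ≡ 10³ = 1000 (mod 27), and since 9 ∣ 27, also m³ ≡ 1 (mod 9).

Only the forward direction holds.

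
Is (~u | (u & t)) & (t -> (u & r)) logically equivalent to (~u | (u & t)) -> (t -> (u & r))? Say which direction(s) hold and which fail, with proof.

Converse. This fails. Under u = T, t = F, r = F, the left side is false but the right side is true.

Forward direction. Assume the antecedent. If u is true, the antecedent forces (u = T, t = T, r = T), and the consequent holds there. If u is false, the antecedent forces (u = F, t = F, r = F) or (u = F, t = F, r = T), and the consequent holds there. Either way the consequent holds.

Not equivalent: only (⇒) holds.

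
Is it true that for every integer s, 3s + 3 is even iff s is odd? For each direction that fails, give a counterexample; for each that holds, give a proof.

[⇐] Suppose s is odd; write s = 2j + 1. Then 3s + 3 = 3·(2j + 1) + 3 = 2·3j + 6, which is even.

[⇒] Suppose 3s + 3 is even. Since 3 is odd, 3s and s have the same parity, so 3s + 3 ≡ s + 3 (mod 2). As 3 is odd, 3s + 3 is even exactly when s is odd. Thus s is odd.

Equivalent; both directions hold.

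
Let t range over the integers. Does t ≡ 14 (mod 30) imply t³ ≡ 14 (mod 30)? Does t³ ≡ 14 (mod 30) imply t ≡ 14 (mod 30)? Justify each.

Equivalent; both directions hold.

(⇒) Suppose t ≡ 14 (mod 30). Write t = 30j + 14. Then (30j + 14)³ = 27000j³ + 37800j² + 17640j + 2744 = 30(900j³ + 1260j² + 588j + 91) + 14, so t³ ≡ 14 (mod 30).

(⇐) Conversely, suppose t³ ≡ 14 (mod 30). The only residue r in {0, …, 29} with r³ ≡ 14 (mod 30) is r = 14, so t ≡ 14 (mod 30).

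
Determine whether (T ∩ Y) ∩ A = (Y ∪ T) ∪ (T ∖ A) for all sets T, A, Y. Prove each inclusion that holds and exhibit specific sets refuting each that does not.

The sets are not equal: only the forward inclusion holds.

Forward inclusion. Let x ∈ (T ∩ Y) ∩ A. Then x ∈ T ∩ A ∩ Y, from which x ∈ (Y ∪ T) ∪ (T ∖ A).

Reverse inclusion. This inclusion fails. Take T = {1}, A = ∅, Y = ∅; then 1 ∈ (Y ∪ T) ∪ (T ∖ A) but 1 ∉ (T ∩ Y) ∩ A.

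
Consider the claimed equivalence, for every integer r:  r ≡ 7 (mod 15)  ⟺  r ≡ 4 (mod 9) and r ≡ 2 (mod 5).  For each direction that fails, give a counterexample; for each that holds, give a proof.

(⟹) This fails: r = 37 gives 37 ≡ 7 (mod 15) but 37 ≡ 1 (mod 9), so the conjunction on the right does not hold.

(⟸) Conversely, if r ≡ 4 (mod 9) and r ≡ 2 (mod 5), then by the Chinese remainder theorem r ≡ 22 (mod 45). Since 22 ≡ 7 (mod 15) and 15 ∣ 45, we get r ≡ 7 (mod 15).

Only the converse holds.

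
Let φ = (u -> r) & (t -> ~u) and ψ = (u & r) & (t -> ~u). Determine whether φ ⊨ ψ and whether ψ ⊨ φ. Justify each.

(←) Assume the antecedent. If t is true, the antecedent cannot hold. If t is false, the antecedent forces (t = F, u = T, r = T), and (u -> r) & (t -> ~u) holds there. Either way (u -> r) & (t -> ~u) holds.

(→) This fails. Under t = F, u = F, r = F, the left side is true but the right side is false.

Only the converse holds.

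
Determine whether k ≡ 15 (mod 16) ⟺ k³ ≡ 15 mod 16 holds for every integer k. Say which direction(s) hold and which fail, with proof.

Equivalent; both directions hold.

(⇒) Suppose k ≡ 15 (mod 16). Write k = 16j + 15. Then (16j + 15)³ = 4096j³ + 11520j² + 10800j + 3375 = 16(256j³ + 720j² + 675j + 210) + 15, so k³ ≡ 15 (mod 16).

(⇐) Conversely, suppose k³ ≡ 15 (mod 16). The only residue r in {0, …, 15} with r³ ≡ 15 (mod 16) is r = 15, so k ≡ 15 (mod 16).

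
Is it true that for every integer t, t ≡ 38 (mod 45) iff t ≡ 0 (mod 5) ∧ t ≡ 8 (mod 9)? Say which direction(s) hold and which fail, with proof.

Forward direction. This fails: t = 38 gives 38 ≡ 38 (mod 45) but 38 ≡ 3 (mod 5), so the conjunction on the right does not hold.

Converse. This fails: t = 35 satisfies both congruences on the right (35 ≡ 0 mod 5 and 35 ≡ 8 mod 9) yet 35 ≡ 35 (mod 45), not 38.

Neither implication holds.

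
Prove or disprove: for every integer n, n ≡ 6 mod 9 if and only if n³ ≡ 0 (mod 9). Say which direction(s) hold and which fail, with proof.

(⇒) holds; (⇐) fails.

(→) Suppose n ≡ 6 mod 9. Write n = 9j + 6. Then (9j + 6)³ = 729j³ + 1458j² + 972j + 216 = 9(81j³ + 162j² + 108j + 24) + 0, so n³ ≡ 0 (mod 9).

(←) This fails: take n = 0. Then 0³ = 0 ≡ 0 (mod 9), yet 0 ≡ 0 (mod 9), not 6.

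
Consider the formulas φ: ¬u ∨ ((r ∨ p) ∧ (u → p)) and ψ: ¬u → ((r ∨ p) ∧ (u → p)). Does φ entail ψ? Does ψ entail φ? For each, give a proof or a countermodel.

Neither direction holds.

(⟹) This fails. Under r = F, p = F, u = F, the left side is true but the right side is false.

(⟸) This fails. Under r = F, p = F, u = T, the left side is false but the right side is true.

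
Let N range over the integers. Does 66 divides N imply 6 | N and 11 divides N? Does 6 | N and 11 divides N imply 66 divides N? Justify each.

The biconditional holds.

(⟹) If 66 ∣ N, write N = 66q. Since 66 = 11·6, N = 6·(11q), so 6 ∣ N; and since 66 = 6·11, N = 11·(6q), so 11 ∣ N.

(⟸) Suppose 6 ∣ N and 11 ∣ N. Any common multiple of 6 and 11 is a multiple of their lcm; here gcd(6, 11) = 1, so lcm(6, 11) = 6·11 = 66, so 66 ∣ N.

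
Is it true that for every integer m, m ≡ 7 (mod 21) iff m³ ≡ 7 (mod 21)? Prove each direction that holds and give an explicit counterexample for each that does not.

Both implications hold.

[⇒] Suppose m ≡ 7 (mod 21). Write m = 21j + 7. Then (21j + 7)³ = 9261j³ + 9261j² + 3087j + 343 = 21(441j³ + 441j² + 147j + 16) + 7, so m³ ≡ 7 (mod 21).

[⇐] Conversely, suppose m³ ≡ 7 (mod 21). The only residue r in {0, …, 20} with r³ ≡ 7 (mod 21) is r = 7, so m ≡ 7 (mod 21).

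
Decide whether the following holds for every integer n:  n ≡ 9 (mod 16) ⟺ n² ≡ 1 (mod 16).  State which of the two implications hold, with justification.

(⇒) Suppose n ≡ 9 (mod 16). Write n = 16j + 9. Then (16j + 9)² = 256j² + 288j + 81 = 16(16j² + 18j + 5) + 1, so n² ≡ 1 (mod 16).

(⇐) This fails: take n = 1. Then 1² = 1 ≡ 1 (mod 16), yet 1 ≡ 1 (mod 16), not 9.

Not equivalent: only (⇒) holds.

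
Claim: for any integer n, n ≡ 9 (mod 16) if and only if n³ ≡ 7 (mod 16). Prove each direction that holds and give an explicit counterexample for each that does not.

(⇒) fails and (⇐) fails.

(→) This fails: take n = 9. Then 9 ≡ 9 (mod 16), but 9³ = 729 ≡ 9 (mod 16), not 7.

(←) This fails: take n = 7. Then 7³ = 343 ≡ 7 (mod 16), yet 7 ≡ 7 (mod 16), not 9.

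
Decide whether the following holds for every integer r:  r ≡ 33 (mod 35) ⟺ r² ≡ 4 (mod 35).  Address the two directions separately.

Only the forward direction holds.

[⇒] Suppose r ≡ 33 (mod 35). Write r = 35j + 33. Then (35j + 33)² = 1225j² + 2310j + 1089 = 35(35j² + 66j + 31) + 4, so r² ≡ 4 (mod 35).

[⇐] This fails: take r = 2. Then 2² = 4 ≡ 4 (mod 35), yet 2 ≡ 2 (mod 35), not 33.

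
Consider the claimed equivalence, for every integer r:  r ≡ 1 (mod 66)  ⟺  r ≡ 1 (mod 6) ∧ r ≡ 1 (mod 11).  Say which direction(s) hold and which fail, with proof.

Both implications hold.

Converse. If r ≡ 1 (mod 6) and r ≡ 1 (mod 11), then by the Chinese remainder theorem r ≡ 1 (mod 66). This is exactly r ≡ 1 (mod 66).

Forward direction. Suppose r ≡ 1 (mod 66); write r = 66j + 1. Since 6 ∣ 66, reducing mod 6 gives r ≡ 1 (mod 6); since 11 ∣ 66, reducing mod 11 gives r ≡ 1 (mod 11).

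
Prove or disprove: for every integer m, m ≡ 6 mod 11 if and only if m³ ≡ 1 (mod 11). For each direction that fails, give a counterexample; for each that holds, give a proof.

Forward direction. This fails: take m = 6. Then 6 ≡ 6 (mod 11), but 6³ = 216 ≡ 7 (mod 11), not 1.

Converse. This fails: take m = 1. Then 1³ = 1 ≡ 1 (mod 11), yet 1 ≡ 1 (mod 11), not 6.

Neither implication holds.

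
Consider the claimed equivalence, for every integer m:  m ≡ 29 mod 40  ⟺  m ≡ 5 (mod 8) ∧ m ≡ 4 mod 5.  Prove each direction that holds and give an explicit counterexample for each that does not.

Equivalent; both directions hold.

(→) Suppose m ≡ 29 (mod 40); write m = 40j + 29. Since 8 ∣ 40, reducing mod 8 gives m ≡ 29 ≡ 5 (mod 8); since 5 ∣ 40, reducing mod 5 gives m ≡ 29 ≡ 4 (mod 5).

(←) Conversely, if m ≡ 5 (mod 8) and m ≡ 4 (mod 5), then by the Chinese remainder theorem m ≡ 29 (mod 40). This is exactly m ≡ 29 (mod 40).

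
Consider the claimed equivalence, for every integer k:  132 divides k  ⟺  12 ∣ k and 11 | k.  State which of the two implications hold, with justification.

[⇒] If 132 ∣ k, write k = 132q. Since 132 = 11·12, k = 12·(11q), so 12 ∣ k; and since 132 = 12·11, k = 11·(12q), so 11 ∣ k.

[⇐] Suppose 12 ∣ k and 11 ∣ k. Any common multiple of 12 and 11 is a multiple of their lcm; here gcd(12, 11) = 1, so lcm(12, 11) = 12·11 = 132, so 132 ∣ k.

The biconditional holds.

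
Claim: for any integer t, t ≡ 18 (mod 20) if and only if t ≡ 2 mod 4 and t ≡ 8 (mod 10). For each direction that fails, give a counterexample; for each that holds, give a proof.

[⇒] Suppose t ≡ 18 (mod 20); write t = 20j + 18. Since 4 ∣ 20, reducing mod 4 gives t ≡ 18 ≡ 2 (mod 4); since 10 ∣ 20, reducing mod 10 gives t ≡ 18 ≡ 8 (mod 10).

[⇐] Conversely, if t ≡ 2 (mod 4) and t ≡ 8 (mod 10), then by the Chinese remainder theorem t ≡ 18 (mod 20). This is exactly t ≡ 18 (mod 20).

Both directions hold.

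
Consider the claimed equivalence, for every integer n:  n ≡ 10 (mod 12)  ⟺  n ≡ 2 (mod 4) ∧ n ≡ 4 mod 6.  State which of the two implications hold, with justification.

(←) If n ≡ 2 (mod 4) and n ≡ 4 (mod 6), then by the Chinese remainder theorem n ≡ 10 (mod 12). This is exactly n ≡ 10 (mod 12).

(→) Suppose n ≡ 10 (mod 12); write n = 12j + 10. Since 4 ∣ 12, reducing mod 4 gives n ≡ 10 ≡ 2 (mod 4); since 6 ∣ 12, reducing mod 6 gives n ≡ 10 ≡ 4 (mod 6).

Both directions hold.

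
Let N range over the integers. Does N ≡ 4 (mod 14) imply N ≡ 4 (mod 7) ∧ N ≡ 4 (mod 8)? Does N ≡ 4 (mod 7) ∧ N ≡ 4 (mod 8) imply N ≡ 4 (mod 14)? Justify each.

[⇒] This fails: N = 32 gives 32 ≡ 4 (mod 14) but 32 ≡ 0 (mod 8), so the conjunction on the right does not hold.

[⇐] Conversely, if N ≡ 4 (mod 7) and N ≡ 4 (mod 8), then by the Chinese remainder theorem N ≡ 4 (mod 56). Since 4 ≡ 4 (mod 14) and 14 ∣ 56, we get N ≡ 4 (mod 14).

Not equivalent: only (⇐) holds.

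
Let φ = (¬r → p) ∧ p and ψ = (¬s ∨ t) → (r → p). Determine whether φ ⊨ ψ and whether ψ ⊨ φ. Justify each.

(⇒) holds; (⇐) fails.

[⇐] This fails. Under r = F, p = F, s = F, t = F, the left side is false but the right side is true.

[⇒] Assume the antecedent. If p is true, (¬s ∨ t) → (r → p) reduces to true regardless of the other variables. If p is false, the antecedent cannot hold. Either way (¬s ∨ t) → (r → p) holds.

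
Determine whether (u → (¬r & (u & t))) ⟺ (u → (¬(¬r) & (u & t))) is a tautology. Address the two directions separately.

Neither direction holds.

Forward direction. This fails. Under t = T, u = T, r = F, the left side is true but the right side is false.

Converse. This fails. Under t = T, u = T, r = T, the left side is false but the right side is true.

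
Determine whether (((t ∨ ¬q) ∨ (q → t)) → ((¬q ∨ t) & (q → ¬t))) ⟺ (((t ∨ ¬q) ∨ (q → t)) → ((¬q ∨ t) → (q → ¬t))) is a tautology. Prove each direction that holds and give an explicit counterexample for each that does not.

Both implications hold.

(→) Assume the antecedent. If t is true, the antecedent forces (t = T, q = F), and the consequent holds there. If t is false, the consequent reduces to true regardless of the other variables. Either way the consequent holds.

(←) Assume the antecedent. If t is true, the antecedent forces (t = T, q = F), and the consequent holds there. If t is false, the consequent reduces to true regardless of the other variables. Either way the consequent holds.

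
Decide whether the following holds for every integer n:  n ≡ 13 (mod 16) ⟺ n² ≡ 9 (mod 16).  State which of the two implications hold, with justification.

(⇒) holds; (⇐) fails.

(⟹) Suppose n ≡ 13 (mod 16). Write n = 16j + 13. Then (16j + 13)² = 256j² + 416j + 169 = 16(16j² + 26j + 10) + 9, so n² ≡ 9 (mod 16).

(⟸) This fails: take n = 3. Then 3² = 9 ≡ 9 (mod 16), yet 3 ≡ 3 (mod 16), not 13.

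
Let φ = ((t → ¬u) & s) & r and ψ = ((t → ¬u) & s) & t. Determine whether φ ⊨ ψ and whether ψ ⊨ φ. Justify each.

(⇒) fails and (⇐) fails.

(⟹) This fails. Under u = F, s = T, r = T, t = F, the left side is true but the right side is false.

(⟸) This fails. Under u = F, s = T, r = F, t = T, the left side is false but the right side is true.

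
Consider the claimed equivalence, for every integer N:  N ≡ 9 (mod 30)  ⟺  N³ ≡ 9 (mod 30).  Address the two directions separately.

The biconditional holds.

(⇒) Suppose N ≡ 9 (mod 30). Write N = 30j + 9. Then (30j + 9)³ = 27000j³ + 24300j² + 7290j + 729 = 30(900j³ + 810j² + 243j + 24) + 9, so N³ ≡ 9 (mod 30).

(⇐) Conversely, suppose N³ ≡ 9 (mod 30). The only residue r in {0, …, 29} with r³ ≡ 9 (mod 30) is r = 9, so N ≡ 9 (mod 30).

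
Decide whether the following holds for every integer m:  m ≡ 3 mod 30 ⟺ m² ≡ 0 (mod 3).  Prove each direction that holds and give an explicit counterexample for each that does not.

The forward direction holds; the converse fails.

(⟹) Suppose m ≡ 3 (mod 30). Then m² ≡ 3² = 9 (mod 30), and since 3 ∣ 30, also m² ≡ 0 (mod 3).

(⟸) This fails: take m = 0. Then 0² = 0 ≡ 0 (mod 3), yet 0 ≡ 0 (mod 30), not 3.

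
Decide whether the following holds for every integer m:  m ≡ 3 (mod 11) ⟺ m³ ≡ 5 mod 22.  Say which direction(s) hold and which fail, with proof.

(→) This fails: take m = 14. Then 14 ≡ 3 (mod 11), but 14³ = 2744 ≡ 16 (mod 22), not 5.

(←) Conversely, the residues r modulo 22 with r³ ≡ 5 (mod 22) are exactly {3}, and each is ≡ 3 (mod 11).

The forward direction fails; the converse holds.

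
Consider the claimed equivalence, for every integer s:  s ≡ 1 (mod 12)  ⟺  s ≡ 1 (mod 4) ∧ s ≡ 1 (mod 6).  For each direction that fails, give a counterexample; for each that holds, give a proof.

[⇐] If s ≡ 1 (mod 4) and s ≡ 1 (mod 6), then by the Chinese remainder theorem s ≡ 1 (mod 12). This is exactly s ≡ 1 (mod 12).

[⇒] Suppose s ≡ 1 (mod 12); write s = 12j + 1. Since 4 ∣ 12, reducing mod 4 gives s ≡ 1 (mod 4); since 6 ∣ 12, reducing mod 6 gives s ≡ 1 (mod 6).

Both implications hold.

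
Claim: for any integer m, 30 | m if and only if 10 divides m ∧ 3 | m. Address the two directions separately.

Both directions hold.

(→) If 30 ∣ m, write m = 30q. Since 30 = 3·10, m = 10·(3q), so 10 ∣ m; and since 30 = 10·3, m = 3·(10q), so 3 ∣ m.

(←) Suppose 10 ∣ m and 3 ∣ m. Any common multiple of 10 and 3 is a multiple of their lcm; here gcd(10, 3) = 1, so lcm(10, 3) = 10·3 = 30, so 30 ∣ m.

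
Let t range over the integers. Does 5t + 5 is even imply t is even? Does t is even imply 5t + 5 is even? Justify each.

(⇒) fails and (⇐) fails.

(⇒) This fails: t = 5 gives 5t + 5 = 30, which is even, but 5 is odd, not even.

(⇐) This also fails: t = 2 is even, but 5t + 5 = 15 is odd, not even.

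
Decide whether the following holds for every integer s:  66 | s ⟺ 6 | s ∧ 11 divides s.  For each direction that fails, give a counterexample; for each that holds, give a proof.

Both implications hold.

(⇒) If 66 ∣ s, write s = 66q. Since 66 = 11·6, s = 6·(11q), so 6 ∣ s; and since 66 = 6·11, s = 11·(6q), so 11 ∣ s.

(⇐) Suppose 6 ∣ s and 11 ∣ s. Any common multiple of 6 and 11 is a multiple of their lcm; here gcd(6, 11) = 1, so lcm(6, 11) = 6·11 = 66, so 66 ∣ s.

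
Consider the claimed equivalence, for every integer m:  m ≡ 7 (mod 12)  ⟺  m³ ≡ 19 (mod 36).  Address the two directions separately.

Both directions hold.

(⟹) Suppose m ≡ 7 (mod 12). Working modulo 36, m ∈ {7, 19, 31}; for each such r, r³ ≡ 19 (mod 36).

(⟸) Conversely, the residues r modulo 36 with r³ ≡ 19 (mod 36) are exactly {7, 19, 31}, and each is ≡ 7 (mod 12).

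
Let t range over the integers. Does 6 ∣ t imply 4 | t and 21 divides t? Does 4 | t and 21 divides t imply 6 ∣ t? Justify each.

Only the converse holds.

Forward direction. This fails: take t = 6. Certainly 6 ∣ 6, but 4 ∤ 6.

Converse. Suppose 4 ∣ t and 21 ∣ t. Any common multiple of 4 and 21 is a multiple of their lcm; here gcd(4, 21) = 1, so lcm(4, 21) = 4·21 = 84, so 84 ∣ t. Since 6 ∣ 84, it follows that 6 ∣ t.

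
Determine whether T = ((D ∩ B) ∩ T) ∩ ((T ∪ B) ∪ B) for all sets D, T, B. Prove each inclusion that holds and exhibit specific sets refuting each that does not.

Reverse inclusion. Let x ∈ ((D ∩ B) ∩ T) ∩ ((T ∪ B) ∪ B). Then x ∈ D ∩ T ∩ B, from which x ∈ T.

Forward inclusion. This inclusion fails. Take D = ∅, T = {1}, B = ∅; then 1 ∈ T but 1 ∉ ((D ∩ B) ∩ T) ∩ ((T ∪ B) ∪ B).

The sets are not equal: only the reverse inclusion holds.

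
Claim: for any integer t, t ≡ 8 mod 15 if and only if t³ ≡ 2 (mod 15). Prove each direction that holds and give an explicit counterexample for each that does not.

(⇒) Suppose t ≡ 8 mod 15. Write t = 15j + 8. Then (15j + 8)³ = 3375j³ + 5400j² + 2880j + 512 = 15(225j³ + 360j² + 192j + 34) + 2, so t³ ≡ 2 (mod 15).

(⇐) Conversely, suppose t³ ≡ 2 (mod 15). The only residue r in {0, …, 14} with r³ ≡ 2 (mod 15) is r = 8, so t ≡ 8 (mod 15).

Both directions hold; the statement is true.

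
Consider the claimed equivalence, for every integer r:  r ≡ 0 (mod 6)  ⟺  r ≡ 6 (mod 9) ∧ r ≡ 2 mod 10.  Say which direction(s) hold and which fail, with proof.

(⇒) fails; (⇐) holds.

Forward direction. This fails: r = 0 gives 0 ≡ 0 (mod 6) but 0 ≡ 0 (mod 9), so the conjunction on the right does not hold.

Converse. If r ≡ 6 (mod 9) and r ≡ 2 (mod 10), then by the Chinese remainder theorem r ≡ 42 (mod 90). Since 42 ≡ 0 (mod 6) and 6 ∣ 90, we get r ≡ 0 (mod 6).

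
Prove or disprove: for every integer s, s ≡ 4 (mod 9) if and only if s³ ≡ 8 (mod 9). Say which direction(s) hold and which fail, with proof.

[⇒] This fails: take s = 4. Then 4 ≡ 4 (mod 9), but 4³ = 64 ≡ 1 (mod 9), not 8.

[⇐] This fails: take s = 2. Then 2³ = 8 ≡ 8 (mod 9), yet 2 ≡ 2 (mod 9), not 4.

(⇒) fails and (⇐) fails.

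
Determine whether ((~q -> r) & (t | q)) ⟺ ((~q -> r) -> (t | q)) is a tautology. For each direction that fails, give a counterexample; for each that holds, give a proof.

(⇒) holds; (⇐) fails.

[⇐] This fails. Under q = F, t = F, r = F, the left side is false but the right side is true.

[⇒] Assume the antecedent. If q is true, (~q -> r) -> (t | q) reduces to true regardless of the other variables. If q is false, the antecedent forces (q = F, t = T, r = T), and (~q -> r) -> (t | q) holds there. Either way (~q -> r) -> (t | q) holds.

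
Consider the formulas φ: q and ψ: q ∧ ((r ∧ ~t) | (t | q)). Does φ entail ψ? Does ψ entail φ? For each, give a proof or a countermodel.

(⇒) Assume the antecedent. If r is true, the antecedent forces (r = T, t = F, q = T) or (r = T, t = T, q = T), and q ∧ ((r ∧ ~t) | (t | q)) holds there. If r is false, the antecedent forces (r = F, t = F, q = T) or (r = F, t = T, q = T), and q ∧ ((r ∧ ~t) | (t | q)) holds there. Either way q ∧ ((r ∧ ~t) | (t | q)) holds.

(⇐) Assume the antecedent. If r is true, the antecedent forces (r = T, t = F, q = T) or (r = T, t = T, q = T), and q holds there. If r is false, the antecedent forces (r = F, t = F, q = T) or (r = F, t = T, q = T), and q holds there. Either way q holds.

Equivalent; both directions hold.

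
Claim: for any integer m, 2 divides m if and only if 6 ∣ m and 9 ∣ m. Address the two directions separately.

Only the reverse direction holds.

(⟹) This fails: take m = 2. Certainly 2 ∣ 2, but 6 ∤ 2.

(⟸) Suppose 6 ∣ m and 9 ∣ m. Any common multiple of 6 and 9 is a multiple of their lcm; here lcm(6, 9) = 6·9/gcd(6, 9) = 54/3 = 18, so 18 ∣ m. Since 2 ∣ 18, it follows that 2 ∣ m.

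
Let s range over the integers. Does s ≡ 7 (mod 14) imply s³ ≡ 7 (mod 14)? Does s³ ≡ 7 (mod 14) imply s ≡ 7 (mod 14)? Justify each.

(→) Suppose s ≡ 7 (mod 14). Write s = 14j + 7. Then (14j + 7)³ = 2744j³ + 4116j² + 2058j + 343 = 14(196j³ + 294j² + 147j + 24) + 7, so s³ ≡ 7 (mod 14).

(←) Conversely, suppose s³ ≡ 7 (mod 14). The only residue r in {0, …, 13} with r³ ≡ 7 (mod 14) is r = 7, so s ≡ 7 (mod 14).

The biconditional holds.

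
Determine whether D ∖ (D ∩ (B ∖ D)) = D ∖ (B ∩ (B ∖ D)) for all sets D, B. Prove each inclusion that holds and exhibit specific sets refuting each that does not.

(⊆) Let x ∈ D ∖ (D ∩ (B ∖ D)). Then either x ∈ D and x ∉ B; or x ∈ D ∩ B. In each case x ∈ D ∖ (B ∩ (B ∖ D)), so D ∖ (D ∩ (B ∖ D)) ⊆ D ∖ (B ∩ (B ∖ D)).

(⊇) Let x ∈ D ∖ (B ∩ (B ∖ D)). Then either x ∈ D and x ∉ B; or x ∈ D ∩ B. In each case x ∈ D ∖ (D ∩ (B ∖ D)), so D ∖ (B ∩ (B ∖ D)) ⊆ D ∖ (D ∩ (B ∖ D)).

The two sets are equal.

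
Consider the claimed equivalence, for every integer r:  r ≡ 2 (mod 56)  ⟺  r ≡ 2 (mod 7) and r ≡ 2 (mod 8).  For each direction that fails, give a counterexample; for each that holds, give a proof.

Both directions hold; the statement is true.

(→) Suppose r ≡ 2 (mod 56); write r = 56j + 2. Since 7 ∣ 56, reducing mod 7 gives r ≡ 2 (mod 7); since 8 ∣ 56, reducing mod 8 gives r ≡ 2 (mod 8).

(←) Conversely, if r ≡ 2 (mod 7) and r ≡ 2 (mod 8), then by the Chinese remainder theorem r ≡ 2 (mod 56). This is exactly r ≡ 2 (mod 56).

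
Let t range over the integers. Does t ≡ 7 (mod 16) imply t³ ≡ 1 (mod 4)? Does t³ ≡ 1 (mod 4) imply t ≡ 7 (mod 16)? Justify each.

[⇒] This fails: take t = 7. Then 7 ≡ 7 (mod 16), but 7³ = 343 ≡ 3 (mod 4), not 1.

[⇐] This fails: take t = 1. Then 1³ = 1 ≡ 1 (mod 4), yet 1 ≡ 1 (mod 16), not 7.

Both directions fail.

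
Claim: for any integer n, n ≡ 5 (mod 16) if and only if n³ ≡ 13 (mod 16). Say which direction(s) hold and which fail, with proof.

(→) Suppose n ≡ 5 (mod 16). Write n = 16j + 5. Then (16j + 5)³ = 4096j³ + 3840j² + 1200j + 125 = 16(256j³ + 240j² + 75j + 7) + 13, so n³ ≡ 13 (mod 16).

(←) Conversely, suppose n³ ≡ 13 (mod 16). The only residue r in {0, …, 15} with r³ ≡ 13 (mod 16) is r = 5, so n ≡ 5 (mod 16).

Both implications hold.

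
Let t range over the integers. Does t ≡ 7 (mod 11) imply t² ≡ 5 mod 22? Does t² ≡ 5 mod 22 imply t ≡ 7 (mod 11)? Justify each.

Neither implication holds.

(→) This fails: take t = 18. Then 18 ≡ 7 (mod 11), but 18² = 324 ≡ 16 (mod 22), not 5.

(←) This fails: take t = 15. Then 15² = 225 ≡ 5 (mod 22), yet 15 ≡ 4 (mod 11), not 7.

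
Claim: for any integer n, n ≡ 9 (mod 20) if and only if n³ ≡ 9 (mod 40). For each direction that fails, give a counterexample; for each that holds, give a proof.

(⇒) This fails: take n = 29. Then 29 ≡ 9 (mod 20), but 29³ = 24389 ≡ 29 (mod 40), not 9.

(⇐) Conversely, the residues r modulo 40 with r³ ≡ 9 (mod 40) are exactly {9}, and each is ≡ 9 (mod 20).

Only the reverse direction holds.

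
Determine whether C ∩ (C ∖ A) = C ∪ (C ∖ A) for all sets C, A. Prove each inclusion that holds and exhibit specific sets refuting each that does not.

(⊆) holds; (⊇) fails.

(⊇) This inclusion fails. Take C = {1}, A = {1}; then 1 ∈ C ∪ (C ∖ A) but 1 ∉ C ∩ (C ∖ A).

(⊆) Let x ∈ C ∩ (C ∖ A). Then x ∈ C and x ∉ A, from which x ∈ C ∪ (C ∖ A).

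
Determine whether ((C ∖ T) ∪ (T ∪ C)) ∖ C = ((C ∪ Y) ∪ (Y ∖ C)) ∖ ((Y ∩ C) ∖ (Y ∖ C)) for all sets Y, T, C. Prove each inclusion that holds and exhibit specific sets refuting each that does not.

Forward inclusion. This inclusion fails. Take Y = ∅, T = {1}, C = ∅; then 1 ∈ ((C ∖ T) ∪ (T ∪ C)) ∖ C but 1 ∉ ((C ∪ Y) ∪ (Y ∖ C)) ∖ ((Y ∩ C) ∖ (Y ∖ C)).

Reverse inclusion. This inclusion fails. Take Y = {1}, T = ∅, C = ∅; then 1 ∈ ((C ∪ Y) ∪ (Y ∖ C)) ∖ ((Y ∩ C) ∖ (Y ∖ C)) but 1 ∉ ((C ∖ T) ∪ (T ∪ C)) ∖ C.

Both inclusions fail.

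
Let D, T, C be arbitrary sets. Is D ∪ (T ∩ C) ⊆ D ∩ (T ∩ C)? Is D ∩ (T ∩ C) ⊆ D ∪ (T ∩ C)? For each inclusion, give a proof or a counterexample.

The sets are not equal: only the reverse inclusion holds.

(⊆) This inclusion fails. Take D = {1}, T = ∅, C = ∅; then 1 ∈ D ∪ (T ∩ C) but 1 ∉ D ∩ (T ∩ C).

(⊇) Let x ∈ D ∩ (T ∩ C). Then x ∈ D ∩ T ∩ C, from which x ∈ D ∪ (T ∩ C).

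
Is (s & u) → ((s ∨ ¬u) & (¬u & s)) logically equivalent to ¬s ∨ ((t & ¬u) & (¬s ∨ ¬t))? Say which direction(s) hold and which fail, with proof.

Only the reverse direction holds.

[⇒] This fails. Under u = F, t = F, s = T, the left side is true but the right side is false.

[⇐] Assume the antecedent. If u is true, the antecedent forces (u = T, t = F, s = F) or (u = T, t = T, s = F), and the consequent holds there. If u is false, the consequent reduces to true regardless of the other variables. Either way the consequent holds.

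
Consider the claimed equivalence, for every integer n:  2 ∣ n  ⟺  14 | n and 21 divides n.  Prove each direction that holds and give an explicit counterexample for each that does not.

Only the reverse direction holds.

[⇒] This fails: take n = 2. Certainly 2 ∣ 2, but 14 ∤ 2.

[⇐] Suppose 14 ∣ n and 21 ∣ n. Any common multiple of 14 and 21 is a multiple of their lcm; here lcm(14, 21) = 14·21/gcd(14, 21) = 294/7 = 42, so 42 ∣ n. Since 2 ∣ 42, it follows that 2 ∣ n.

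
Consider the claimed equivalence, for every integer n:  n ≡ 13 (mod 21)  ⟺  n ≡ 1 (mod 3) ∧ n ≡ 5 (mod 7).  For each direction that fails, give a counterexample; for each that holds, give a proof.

(→) This fails: n = 13 gives 13 ≡ 13 (mod 21) but 13 ≡ 6 (mod 7), so the conjunction on the right does not hold.

(←) This fails: n = 19 satisfies both congruences on the right (19 ≡ 1 mod 3 and 19 ≡ 5 mod 7) yet 19 ≡ 19 (mod 21), not 13.

Neither direction holds.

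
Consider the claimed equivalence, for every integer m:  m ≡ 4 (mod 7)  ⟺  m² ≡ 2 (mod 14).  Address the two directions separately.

(⟹) This fails: take m = 11. Then 11 ≡ 4 (mod 7), but 11² = 121 ≡ 9 (mod 14), not 2.

(⟸) This fails: take m = 10. Then 10² = 100 ≡ 2 (mod 14), yet 10 ≡ 3 (mod 7), not 4.

(⇒) fails and (⇐) fails.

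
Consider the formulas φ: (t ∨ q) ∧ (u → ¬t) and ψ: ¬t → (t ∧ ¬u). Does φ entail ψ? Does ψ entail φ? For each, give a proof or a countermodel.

Neither implication holds.

(⟹) This fails. Under u = F, q = T, t = F, the left side is true but the right side is false.

(⟸) This fails. Under u = T, q = F, t = T, the left side is false but the right side is true.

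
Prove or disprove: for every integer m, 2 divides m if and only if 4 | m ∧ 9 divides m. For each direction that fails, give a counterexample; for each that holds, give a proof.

(⟹) This fails: take m = 2. Certainly 2 ∣ 2, but 4 ∤ 2.

(⟸) Suppose 4 ∣ m and 9 ∣ m. Any common multiple of 4 and 9 is a multiple of their lcm; here gcd(4, 9) = 1, so lcm(4, 9) = 4·9 = 36, so 36 ∣ m. Since 2 ∣ 36, it follows that 2 ∣ m.

(⇒) fails; (⇐) holds.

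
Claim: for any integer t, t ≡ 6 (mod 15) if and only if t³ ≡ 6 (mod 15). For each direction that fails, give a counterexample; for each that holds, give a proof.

Both directions hold; the statement is true.

(⟹) Suppose t ≡ 6 (mod 15). Write t = 15j + 6. Then (15j + 6)³ = 3375j³ + 4050j² + 1620j + 216 = 15(225j³ + 270j² + 108j + 14) + 6, so t³ ≡ 6 (mod 15).

(⟸) Conversely, suppose t³ ≡ 6 (mod 15). The only residue r in {0, …, 14} with r³ ≡ 6 (mod 15) is r = 6, so t ≡ 6 (mod 15).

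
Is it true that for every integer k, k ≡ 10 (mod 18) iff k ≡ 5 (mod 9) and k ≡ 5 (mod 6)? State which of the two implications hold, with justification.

(→) This fails: k = 10 gives 10 ≡ 10 (mod 18) but 10 ≡ 1 (mod 9), so the conjunction on the right does not hold.

(←) This fails: k = 5 satisfies both congruences on the right (5 ≡ 5 mod 9 and 5 ≡ 5 mod 6) yet 5 ≡ 5 (mod 18), not 10.

(⇒) fails and (⇐) fails.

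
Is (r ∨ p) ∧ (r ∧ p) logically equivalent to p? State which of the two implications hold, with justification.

Only the forward direction holds.

(⟹) Assume the antecedent. If p is true, p reduces to true regardless of the other variables. If p is false, the antecedent cannot hold. Either way p holds.

(⟸) This fails. Under p = T, r = F, the left side is false but the right side is true.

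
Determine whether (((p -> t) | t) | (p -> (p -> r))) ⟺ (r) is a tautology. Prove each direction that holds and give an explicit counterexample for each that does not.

(⇒) This fails. Under t = F, r = F, p = F, the left side is true but the right side is false.

(⇐) Assume the antecedent. If t is true, the consequent reduces to true regardless of the other variables. If t is false, the antecedent forces (t = F, r = T, p = F) or (t = F, r = T, p = T), and the consequent holds there. Either way the consequent holds.

Only the converse holds.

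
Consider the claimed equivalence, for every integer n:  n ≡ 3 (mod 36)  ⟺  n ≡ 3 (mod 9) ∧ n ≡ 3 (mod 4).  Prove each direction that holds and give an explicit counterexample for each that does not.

(⟹) Suppose n ≡ 3 (mod 36); write n = 36j + 3. Since 9 ∣ 36, reducing mod 9 gives n ≡ 3 (mod 9); since 4 ∣ 36, reducing mod 4 gives n ≡ 3 (mod 4).

(⟸) Conversely, if n ≡ 3 (mod 9) and n ≡ 3 (mod 4), then by the Chinese remainder theorem n ≡ 3 (mod 36). This is exactly n ≡ 3 (mod 36).

Both directions hold; the statement is true.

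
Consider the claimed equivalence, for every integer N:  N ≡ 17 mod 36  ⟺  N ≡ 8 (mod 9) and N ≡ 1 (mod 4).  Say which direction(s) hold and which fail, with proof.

Both directions hold.

(→) Suppose N ≡ 17 (mod 36); write N = 36j + 17. Since 9 ∣ 36, reducing mod 9 gives N ≡ 17 ≡ 8 (mod 9); since 4 ∣ 36, reducing mod 4 gives N ≡ 17 ≡ 1 (mod 4).

(←) Conversely, if N ≡ 8 (mod 9) and N ≡ 1 (mod 4), then by the Chinese remainder theorem N ≡ 17 (mod 36). This is exactly N ≡ 17 (mod 36).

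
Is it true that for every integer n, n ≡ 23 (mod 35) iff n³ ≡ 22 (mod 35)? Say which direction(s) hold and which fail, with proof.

The forward direction holds; the converse fails.

[⇒] Suppose n ≡ 23 (mod 35). Write n = 35j + 23. Then (35j + 23)³ = 42875j³ + 84525j² + 55545j + 12167 = 35(1225j³ + 2415j² + 1587j + 347) + 22, so n³ ≡ 22 (mod 35).

[⇐] This fails: take n = 8. Then 8³ = 512 ≡ 22 (mod 35), yet 8 ≡ 8 (mod 35), not 23.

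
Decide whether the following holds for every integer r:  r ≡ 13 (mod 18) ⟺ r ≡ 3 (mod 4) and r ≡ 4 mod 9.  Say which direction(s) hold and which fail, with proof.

(⇒) This fails: r = 13 gives 13 ≡ 13 (mod 18) but 13 ≡ 1 (mod 4), so the conjunction on the right does not hold.

(⇐) Conversely, if r ≡ 3 (mod 4) and r ≡ 4 (mod 9), then by the Chinese remainder theorem r ≡ 31 (mod 36). Since 31 ≡ 13 (mod 18) and 18 ∣ 36, we get r ≡ 13 (mod 18).

(⇒) fails; (⇐) holds.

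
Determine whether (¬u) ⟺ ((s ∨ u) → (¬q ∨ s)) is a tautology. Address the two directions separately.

(⟸) This fails. Under s = F, u = T, q = F, the left side is false but the right side is true.

(⟹) Assume the antecedent. If s is true, (s ∨ u) → (¬q ∨ s) reduces to true regardless of the other variables. If s is false, the antecedent forces (s = F, u = F, q = F) or (s = F, u = F, q = T), and (s ∨ u) → (¬q ∨ s) holds there. Either way (s ∨ u) → (¬q ∨ s) holds.

Only the forward implication holds.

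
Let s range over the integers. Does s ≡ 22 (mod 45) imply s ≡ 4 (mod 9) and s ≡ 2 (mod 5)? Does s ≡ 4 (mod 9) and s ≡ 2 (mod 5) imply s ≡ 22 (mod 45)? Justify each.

[⇒] Suppose s ≡ 22 (mod 45); write s = 45j + 22. Since 9 ∣ 45, reducing mod 9 gives s ≡ 22 ≡ 4 (mod 9); since 5 ∣ 45, reducing mod 5 gives s ≡ 22 ≡ 2 (mod 5).

[⇐] Conversely, if s ≡ 4 (mod 9) and s ≡ 2 (mod 5), then by the Chinese remainder theorem s ≡ 22 (mod 45). This is exactly s ≡ 22 (mod 45).

Both directions hold; the statement is true.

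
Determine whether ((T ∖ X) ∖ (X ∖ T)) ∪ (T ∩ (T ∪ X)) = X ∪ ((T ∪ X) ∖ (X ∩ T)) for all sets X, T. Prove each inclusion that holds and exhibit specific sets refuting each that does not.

Only the forward inclusion holds.

(⟸) This inclusion fails. Take X = {1}, T = ∅; then 1 ∈ X ∪ ((T ∪ X) ∖ (X ∩ T)) but 1 ∉ ((T ∖ X) ∖ (X ∖ T)) ∪ (T ∩ (T ∪ X)).

(⟹) Let x ∈ ((T ∖ X) ∖ (X ∖ T)) ∪ (T ∩ (T ∪ X)). Then either x ∈ T and x ∉ X; or x ∈ X ∩ T. In each case x ∈ X ∪ ((T ∪ X) ∖ (X ∩ T)), so ((T ∖ X) ∖ (X ∖ T)) ∪ (T ∩ (T ∪ X)) ⊆ X ∪ ((T ∪ X) ∖ (X ∩ T)).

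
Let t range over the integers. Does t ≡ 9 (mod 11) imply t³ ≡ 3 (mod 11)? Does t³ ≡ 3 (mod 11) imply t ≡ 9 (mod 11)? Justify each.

Forward direction. Suppose t ≡ 9 (mod 11). Write t = 11j + 9. Then (11j + 9)³ = 1331j³ + 3267j² + 2673j + 729 = 11(121j³ + 297j² + 243j + 66) + 3, so t³ ≡ 3 (mod 11).

Converse. For the converse, argue contrapositively. If t ≢ 9 (mod 11), then t is congruent to one of 0, 1, 2, 3, 4, 5, 6, 7, 8, 10 modulo 11, and these give t³ ≡ 0, 1, 8, 5, 9, 4, 7, 2, 6, 10 respectively — never 3.

The biconditional holds.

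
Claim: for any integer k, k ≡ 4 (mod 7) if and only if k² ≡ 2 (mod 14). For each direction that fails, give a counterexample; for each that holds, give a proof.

Forward direction. This fails: take k = 11. Then 11 ≡ 4 (mod 7), but 11² = 121 ≡ 9 (mod 14), not 2.

Converse. This fails: take k = 10. Then 10² = 100 ≡ 2 (mod 14), yet 10 ≡ 3 (mod 7), not 4.

(⇒) fails and (⇐) fails.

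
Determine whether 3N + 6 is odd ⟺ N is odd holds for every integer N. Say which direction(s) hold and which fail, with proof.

Both directions hold.

(⟹) Suppose 3N + 6 is odd. Since 3 is odd, 3N and N have the same parity, so 3N + 6 ≡ N + 6 (mod 2). As 6 is even, 3N + 6 is odd exactly when N is odd. Thus N is odd.

(⟸) Conversely, suppose N is odd; write N = 2j + 1. Then 3N + 6 = 3·(2j + 1) + 6 = 2·3j + 9, which is odd.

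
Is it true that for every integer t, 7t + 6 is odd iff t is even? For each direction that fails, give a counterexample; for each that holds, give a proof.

(⇒) fails and (⇐) fails.

[⇒] This fails: t = 7 gives 7t + 6 = 55, which is odd, but 7 is odd, not even.

[⇐] This also fails: t = 6 is even, but 7t + 6 = 48 is even, not odd.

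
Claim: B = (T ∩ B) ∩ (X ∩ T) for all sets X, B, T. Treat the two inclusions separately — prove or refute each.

Reverse inclusion. Let x ∈ (T ∩ B) ∩ (X ∩ T). Then x ∈ X ∩ B ∩ T, from which x ∈ B.

Forward inclusion. This inclusion fails. Take X = ∅, B = {1}, T = ∅; then 1 ∈ B but 1 ∉ (T ∩ B) ∩ (X ∩ T).

(⊆) fails; (⊇) holds.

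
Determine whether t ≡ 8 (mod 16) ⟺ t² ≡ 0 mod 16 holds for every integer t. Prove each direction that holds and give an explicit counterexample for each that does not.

(⟹) Suppose t ≡ 8 (mod 16). Write t = 16j + 8. Then (16j + 8)² = 256j² + 256j + 64 = 16(16j² + 16j + 4) + 0, so t² ≡ 0 (mod 16).

(⟸) This fails: take t = 0. Then 0² = 0 ≡ 0 (mod 16), yet 0 ≡ 0 (mod 16), not 8.

Only the forward direction holds.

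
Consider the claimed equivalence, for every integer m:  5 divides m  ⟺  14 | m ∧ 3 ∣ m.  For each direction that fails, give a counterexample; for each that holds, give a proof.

Neither direction holds.

(⟹) This fails: take m = 5. Certainly 5 ∣ 5, but 14 ∤ 5.

(⟸) This fails: take m = 42. Both 14 ∣ 42 and 3 ∣ 42, yet 42 is not a multiple of 5 (since 42 = 8·5 + 2), so 5 ∤ 42.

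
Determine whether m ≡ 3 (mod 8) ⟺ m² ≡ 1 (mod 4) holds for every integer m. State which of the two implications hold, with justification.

[⇒] Suppose m ≡ 3 (mod 8). Then m² ≡ 3² = 9 (mod 8), and since 4 ∣ 8, also m² ≡ 1 (mod 4).

[⇐] This fails: take m = 1. Then 1² = 1 ≡ 1 (mod 4), yet 1 ≡ 1 (mod 8), not 3.

Only the forward direction holds.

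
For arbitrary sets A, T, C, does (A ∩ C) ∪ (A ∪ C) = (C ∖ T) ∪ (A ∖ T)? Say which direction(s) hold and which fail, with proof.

Only the reverse inclusion holds.

(⟸) Let x ∈ (C ∖ T) ∪ (A ∖ T). Then either x ∈ A and x ∉ T, C; or x ∈ C and x ∉ A, T; or x ∈ A ∩ C and x ∉ T. In each case x ∈ (A ∩ C) ∪ (A ∪ C), so (C ∖ T) ∪ (A ∖ T) ⊆ (A ∩ C) ∪ (A ∪ C).

(⟹) This inclusion fails. Take A = {1}, T = {1}, C = ∅; then 1 ∈ (A ∩ C) ∪ (A ∪ C) but 1 ∉ (C ∖ T) ∪ (A ∖ T).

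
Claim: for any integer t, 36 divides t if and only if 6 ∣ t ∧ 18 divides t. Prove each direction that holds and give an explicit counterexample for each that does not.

(→) If 36 ∣ t, write t = 36q. Since 36 = 6·6, t = 6·(6q), so 6 ∣ t; and since 36 = 2·18, t = 18·(2q), so 18 ∣ t.

(←) This fails: take t = 18. Both 6 ∣ 18 and 18 ∣ 18, yet 18 is not a multiple of 36 (since 18 = 0·36 + 18), so 36 ∤ 18.

The forward direction holds; the converse fails.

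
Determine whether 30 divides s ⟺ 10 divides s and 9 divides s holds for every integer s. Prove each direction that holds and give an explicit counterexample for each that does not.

(⇒) fails; (⇐) holds.

(⇐) Suppose 10 ∣ s and 9 ∣ s. Any common multiple of 10 and 9 is a multiple of their lcm; here gcd(10, 9) = 1, so lcm(10, 9) = 10·9 = 90, so 90 ∣ s. Since 30 ∣ 90, it follows that 30 ∣ s.

(⇒) This fails: take s = 30. Certainly 30 ∣ 30, but 9 ∤ 30.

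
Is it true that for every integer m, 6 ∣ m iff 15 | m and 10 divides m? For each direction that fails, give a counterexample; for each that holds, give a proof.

(←) Suppose 15 ∣ m and 10 ∣ m. Any common multiple of 15 and 10 is a multiple of their lcm; here lcm(15, 10) = 15·10/gcd(15, 10) = 150/5 = 30, so 30 ∣ m. Since 6 ∣ 30, it follows that 6 ∣ m.

(→) This fails: take m = 6. Certainly 6 ∣ 6, but 15 ∤ 6.

Only the converse holds.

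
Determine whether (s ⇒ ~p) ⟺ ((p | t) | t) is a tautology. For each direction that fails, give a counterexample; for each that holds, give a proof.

Neither direction holds.

(⟹) This fails. Under s = F, p = F, t = F, the left side is true but the right side is false.

(⟸) This fails. Under s = T, p = T, t = F, the left side is false but the right side is true.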